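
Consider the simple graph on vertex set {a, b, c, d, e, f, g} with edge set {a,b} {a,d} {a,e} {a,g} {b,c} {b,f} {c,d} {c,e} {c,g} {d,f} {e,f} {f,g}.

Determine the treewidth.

3

A width-3 tree decomposition is:
Bags: B1 = {a, c, f, g}  B2 = {a, c, e, f}  B3 = {a, c, d, f}  B4 = {a, b, c, f}
Tree: B1–B2, B2–B3, B3–B4
Every bag has size at most 4, so the width is 4 − 1 = 3 and tw(G) ≤ 3. For the lower bound: the 4 vertex sets {c,g}, {a,e}, {f}, {d} are disjoint, each induces a connected subgraph, and every pair is joined by at least one edge of G. Contracting each set to a single vertex therefore yields K_{4} as a minor, and since treewidth is minor-monotone, tw(G) ≥ tw(K_{4}) = 3. Therefore the treewidth is 3.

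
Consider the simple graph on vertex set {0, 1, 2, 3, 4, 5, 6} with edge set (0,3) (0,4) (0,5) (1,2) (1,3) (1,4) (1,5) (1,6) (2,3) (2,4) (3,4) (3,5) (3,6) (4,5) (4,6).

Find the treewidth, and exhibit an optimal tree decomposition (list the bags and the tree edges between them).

The largest bag has 4 vertices, giving width 3; this decomposition certifies tw(G) ≤ 3. Conversely, {0, 3, 4, 5} is a clique of size 4, and the vertices of any clique must share a bag in every tree decomposition; so some bag has ≥ 4 vertices and tw(G) ≥ 3. The upper and lower bounds meet at 3, so that is the treewidth.

Treewidth 3.
One optimal decomposition is:
Bags: B1 = {1, 3, 4, 6}  B2 = {1, 2, 3, 4}  B3 = {1, 3, 4, 5}  B4 = {0, 3, 4, 5}
Tree: B1–B2, B2–B3, B3–B4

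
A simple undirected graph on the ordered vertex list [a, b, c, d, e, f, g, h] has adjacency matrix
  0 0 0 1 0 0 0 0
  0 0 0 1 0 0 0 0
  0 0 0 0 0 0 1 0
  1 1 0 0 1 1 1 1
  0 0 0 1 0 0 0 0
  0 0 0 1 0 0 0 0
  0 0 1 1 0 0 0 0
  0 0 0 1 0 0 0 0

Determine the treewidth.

1

A width-1 tree decomposition is:
Bags: B1 = {a, d}  B2 = {d, g}  B3 = {b, d}  B4 = {c, g}  B5 = {d, f}  B6 = {d, h}  B7 = {d, e}
Tree: B1–B2, B1–B3, B2–B4, B2–B5, B1–B6, B2–B7
Each bag holds 2 vertices, so the decomposition has width 1, which upper-bounds the treewidth. G has an edge, so its treewidth is at least 1. Combining the bounds, tw(G) = 1.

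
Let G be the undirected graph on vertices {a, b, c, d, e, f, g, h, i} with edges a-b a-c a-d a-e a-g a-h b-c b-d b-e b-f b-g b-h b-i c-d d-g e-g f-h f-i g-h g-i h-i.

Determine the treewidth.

A width-3 tree decomposition is:
Bags: B1 = {a, b, g, h}  B2 = {b, g, h, i}  B3 = {b, f, h, i}  B4 = {a, b, d, g}  B5 = {a, b, c, d}  B6 = {a, b, e, g}
Tree: B1–B2, B2–B3, B1–B4, B4–B5, B1–B6
Each bag holds 4 vertices, so the decomposition has width 3, which upper-bounds the treewidth. On the other hand G contains the 4-clique {a, b, d, g}. A clique must lie in a single bag of any decomposition, so no decomposition can have width below 3. Combining the bounds, tw(G) = 3.

3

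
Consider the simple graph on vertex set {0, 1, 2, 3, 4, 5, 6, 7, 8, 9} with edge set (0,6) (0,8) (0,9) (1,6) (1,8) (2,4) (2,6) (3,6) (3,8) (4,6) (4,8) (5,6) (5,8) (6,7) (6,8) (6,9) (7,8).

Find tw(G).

2

A width-2 tree decomposition is:
Bags: B1 = {3, 6, 8}  B2 = {6, 7, 8}  B3 = {4, 6, 8}  B4 = {0, 6, 8}  B5 = {1, 6, 8}  B6 = {5, 6, 8}  B7 = {0, 6, 9}  B8 = {2, 4, 6}
Tree: B1–B2, B1–B3, B3–B4, B2–B5, B4–B6, B4–B7, B3–B8
The largest bag has 3 vertices, giving width 2; this decomposition certifies tw(G) ≤ 2. On the other hand G contains the 3-clique {0, 6, 8}. A clique must lie in a single bag of any decomposition, so no decomposition can have width below 2. The upper and lower bounds meet at 2, so that is the treewidth.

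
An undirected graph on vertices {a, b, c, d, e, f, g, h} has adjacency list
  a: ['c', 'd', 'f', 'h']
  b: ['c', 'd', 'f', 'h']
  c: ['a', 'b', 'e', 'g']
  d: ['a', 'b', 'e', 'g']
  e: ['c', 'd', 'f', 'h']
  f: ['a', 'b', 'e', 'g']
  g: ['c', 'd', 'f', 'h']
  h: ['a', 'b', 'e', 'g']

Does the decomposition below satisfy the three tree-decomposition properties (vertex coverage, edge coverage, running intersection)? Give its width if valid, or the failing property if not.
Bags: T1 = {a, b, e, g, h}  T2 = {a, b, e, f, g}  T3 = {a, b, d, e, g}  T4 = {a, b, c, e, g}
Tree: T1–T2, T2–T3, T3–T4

Yes; width 4.

Checking the three conditions: (i) the bags cover all of {a, b, c, d, e, f, g, h}; (ii) for each edge, some bag contains both endpoints; (iii) the bags containing any fixed vertex form a subtree. All hold, so the decomposition is valid with width 5 − 1 = 4.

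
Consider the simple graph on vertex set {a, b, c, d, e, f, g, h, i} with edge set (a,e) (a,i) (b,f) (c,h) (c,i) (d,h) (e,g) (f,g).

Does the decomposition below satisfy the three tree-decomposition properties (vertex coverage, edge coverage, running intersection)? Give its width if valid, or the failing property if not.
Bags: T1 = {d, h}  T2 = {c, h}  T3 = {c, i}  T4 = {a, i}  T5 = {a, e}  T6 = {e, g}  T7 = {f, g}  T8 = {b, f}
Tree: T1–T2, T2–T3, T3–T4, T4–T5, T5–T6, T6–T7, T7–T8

Yes; width 1.

Checking the three conditions: (i) the bags cover all of {a, b, c, d, e, f, g, h, i}; (ii) for each edge, some bag contains both endpoints; (iii) the bags containing any fixed vertex form a subtree. All hold, so the decomposition is valid with width 2 − 1 = 1.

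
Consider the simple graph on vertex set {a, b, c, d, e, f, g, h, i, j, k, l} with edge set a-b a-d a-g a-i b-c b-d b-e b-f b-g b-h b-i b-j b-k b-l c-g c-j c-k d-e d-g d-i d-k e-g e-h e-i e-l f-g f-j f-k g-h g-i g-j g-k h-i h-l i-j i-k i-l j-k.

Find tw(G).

A width-4 tree decomposition is:
Bags: B1 = {b, d, e, g, i}  B2 = {b, d, g, i, k}  B3 = {a, b, d, g, i}  B4 = {b, g, i, j, k}  B5 = {b, e, g, h, i}  B6 = {b, f, g, j, k}  B7 = {b, e, h, i, l}  B8 = {b, c, g, j, k}
Tree: B1–B2, B1–B3, B2–B4, B1–B5, B4–B6, B5–B7, B6–B8
Each bag holds 5 vertices, so the decomposition has width 4, which upper-bounds the treewidth. For the lower bound, the 5 vertices {b, c, g, j, k} are pairwise adjacent, and any tree decomposition puts a clique entirely inside one bag — forcing width ≥ 4. Combining the bounds, tw(G) = 4.

4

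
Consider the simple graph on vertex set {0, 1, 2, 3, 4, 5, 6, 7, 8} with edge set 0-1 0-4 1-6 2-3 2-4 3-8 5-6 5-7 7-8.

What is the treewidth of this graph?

2

A width-2 tree decomposition is:
Bags: B1 = {2, 3, 8}  B2 = {2, 4, 8}  B3 = {0, 4, 8}  B4 = {0, 1, 8}  B5 = {1, 6, 8}  B6 = {5, 6, 8}  B7 = {5, 7, 8}
Tree: B1–B2, B2–B3, B3–B4, B4–B5, B5–B6, B6–B7
Each bag holds 3 vertices, so the decomposition has width 2, which upper-bounds the treewidth. Since 8–3–2–4–0–1–6–5–7–8 is a cycle in G, G is not acyclic. Forests are exactly the graphs of treewidth ≤ 1, so tw(G) ≥ 2. Therefore the treewidth is 2.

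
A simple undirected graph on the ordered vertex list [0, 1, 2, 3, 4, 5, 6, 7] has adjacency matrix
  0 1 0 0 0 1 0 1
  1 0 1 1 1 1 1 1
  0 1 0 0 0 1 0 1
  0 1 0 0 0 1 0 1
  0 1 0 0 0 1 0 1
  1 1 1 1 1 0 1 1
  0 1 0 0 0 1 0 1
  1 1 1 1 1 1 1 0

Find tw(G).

A width-3 tree decomposition is:
Bags: B1 = {1, 4, 5, 7}  B2 = {0, 1, 5, 7}  B3 = {1, 2, 5, 7}  B4 = {1, 5, 6, 7}  B5 = {1, 3, 5, 7}
Tree: B1–B2, B2–B3, B2–B4, B2–B5
Every bag has size at most 4, so the width is 4 − 1 = 3 and tw(G) ≤ 3. On the other hand G contains the 4-clique {0, 1, 5, 7}. A clique must lie in a single bag of any decomposition, so no decomposition can have width below 3. Combining the bounds, tw(G) = 3.

3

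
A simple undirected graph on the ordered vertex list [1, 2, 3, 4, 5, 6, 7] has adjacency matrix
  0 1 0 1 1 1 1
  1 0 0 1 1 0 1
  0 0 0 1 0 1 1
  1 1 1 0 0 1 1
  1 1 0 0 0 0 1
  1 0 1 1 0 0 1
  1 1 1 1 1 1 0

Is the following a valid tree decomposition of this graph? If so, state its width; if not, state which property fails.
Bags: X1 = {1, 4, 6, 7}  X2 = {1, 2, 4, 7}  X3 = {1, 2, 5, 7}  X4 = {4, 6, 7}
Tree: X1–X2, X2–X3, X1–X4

A tree decomposition must satisfy three properties: every vertex lies in some bag; for every edge, both endpoints lie together in some bag; and for every vertex, the bags containing it form a connected subtree. Here vertex 3 appears in no bag, so the decomposition is invalid.

No — vertex 3 appears in no bag.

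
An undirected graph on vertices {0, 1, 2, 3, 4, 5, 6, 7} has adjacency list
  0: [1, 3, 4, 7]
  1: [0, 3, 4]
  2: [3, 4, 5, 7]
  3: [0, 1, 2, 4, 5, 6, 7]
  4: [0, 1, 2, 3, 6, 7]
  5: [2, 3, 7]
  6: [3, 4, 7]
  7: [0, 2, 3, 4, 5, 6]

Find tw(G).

A width-3 tree decomposition is:
Bags: B1 = {0, 1, 3, 4}  B2 = {0, 3, 4, 7}  B3 = {3, 4, 6, 7}  B4 = {2, 3, 4, 7}  B5 = {2, 3, 5, 7}
Tree: B1–B2, B2–B3, B2–B4, B4–B5
Every bag has size at most 4, so the width is 4 − 1 = 3 and tw(G) ≤ 3. For the lower bound, the 4 vertices {0, 1, 3, 4} are pairwise adjacent, and any tree decomposition puts a clique entirely inside one bag — forcing width ≥ 3. Combining the bounds, tw(G) = 3.

3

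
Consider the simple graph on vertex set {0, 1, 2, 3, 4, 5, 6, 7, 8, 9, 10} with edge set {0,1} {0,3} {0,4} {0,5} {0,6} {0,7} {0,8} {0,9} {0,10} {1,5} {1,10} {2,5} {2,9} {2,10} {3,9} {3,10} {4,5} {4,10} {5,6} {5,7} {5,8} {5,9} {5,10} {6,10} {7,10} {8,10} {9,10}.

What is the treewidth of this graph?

3

A width-3 tree decomposition is:
Bags: B1 = {0, 5, 7, 10}  B2 = {0, 5, 9, 10}  B3 = {0, 5, 8, 10}  B4 = {0, 1, 5, 10}  B5 = {2, 5, 9, 10}  B6 = {0, 5, 6, 10}  B7 = {0, 4, 5, 10}  B8 = {0, 3, 9, 10}
Tree: B1–B2, B1–B3, B2–B4, B2–B5, B2–B6, B4–B7, B2–B8
The largest bag has 4 vertices, giving width 3; this decomposition certifies tw(G) ≤ 3. On the other hand G contains the 4-clique {0, 3, 9, 10}. A clique must lie in a single bag of any decomposition, so no decomposition can have width below 3. Therefore the treewidth is 3.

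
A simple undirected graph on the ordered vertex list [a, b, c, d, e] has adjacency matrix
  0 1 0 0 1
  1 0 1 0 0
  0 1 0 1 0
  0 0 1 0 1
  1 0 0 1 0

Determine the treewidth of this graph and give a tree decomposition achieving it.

Every bag has size at most 3, so the width is 3 − 1 = 2 and tw(G) ≤ 2. Since e–d–c–b–a–e is a cycle in G, G is not acyclic. Forests are exactly the graphs of treewidth ≤ 1, so tw(G) ≥ 2. Therefore the treewidth is 2.

Treewidth 2.
Bags: B1 = {c, d, e}  B2 = {b, c, e}  B3 = {a, b, e}
Tree: B1–B2, B2–B3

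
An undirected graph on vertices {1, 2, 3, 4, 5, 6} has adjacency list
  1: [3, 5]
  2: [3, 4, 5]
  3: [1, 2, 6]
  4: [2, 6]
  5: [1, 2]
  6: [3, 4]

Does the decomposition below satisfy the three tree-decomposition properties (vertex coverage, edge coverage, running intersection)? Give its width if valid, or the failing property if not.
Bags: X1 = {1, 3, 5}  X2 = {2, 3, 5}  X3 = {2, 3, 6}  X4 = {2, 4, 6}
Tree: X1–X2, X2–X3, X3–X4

Checking the three conditions: (i) the bags cover all of {1, 2, 3, 4, 5, 6}; (ii) for each edge, some bag contains both endpoints; (iii) the bags containing any fixed vertex form a subtree. All hold, so the decomposition is valid with width 3 − 1 = 2.

Yes; width 2.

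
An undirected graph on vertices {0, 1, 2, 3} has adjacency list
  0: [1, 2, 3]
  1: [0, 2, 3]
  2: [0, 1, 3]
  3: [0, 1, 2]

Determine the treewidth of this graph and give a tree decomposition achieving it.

Treewidth 3.
Bags: B1 = {0, 1, 2, 3}
Tree: (single bag)

With just one bag of size 4, the width is 4 − 1 = 3, so tw(G) ≤ 3. For the lower bound, the 4 vertices {0, 1, 2, 3} are pairwise adjacent, and any tree decomposition puts a clique entirely inside one bag — forcing width ≥ 3. The upper and lower bounds meet at 3, so that is the treewidth.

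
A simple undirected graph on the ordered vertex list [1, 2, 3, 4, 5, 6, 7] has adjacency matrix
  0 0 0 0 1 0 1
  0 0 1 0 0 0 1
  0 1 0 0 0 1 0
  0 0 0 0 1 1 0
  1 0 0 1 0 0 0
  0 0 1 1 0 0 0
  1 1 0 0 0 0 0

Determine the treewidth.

A width-2 tree decomposition is:
Bags: B1 = {4, 5, 6}  B2 = {1, 5, 6}  B3 = {1, 6, 7}  B4 = {2, 6, 7}  B5 = {2, 3, 6}
Tree: B1–B2, B2–B3, B3–B4, B4–B5
Every bag has size at most 3, so the width is 3 − 1 = 2 and tw(G) ≤ 2. Since 6–4–5–1–7–2–3–6 is a cycle in G, G is not acyclic. Forests are exactly the graphs of treewidth ≤ 1, so tw(G) ≥ 2. The upper and lower bounds meet at 2, so that is the treewidth.

2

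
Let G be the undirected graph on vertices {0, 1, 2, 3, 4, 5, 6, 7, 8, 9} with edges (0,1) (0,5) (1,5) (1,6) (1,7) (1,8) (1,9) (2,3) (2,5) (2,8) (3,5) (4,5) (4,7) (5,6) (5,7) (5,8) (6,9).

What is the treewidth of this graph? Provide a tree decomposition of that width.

Treewidth 2.
One optimal decomposition is:
Bags: B1 = {1, 5, 8}  B2 = {2, 5, 8}  B3 = {1, 5, 6}  B4 = {1, 6, 9}  B5 = {2, 3, 5}  B6 = {0, 1, 5}  B7 = {1, 5, 7}  B8 = {4, 5, 7}
Tree: B1–B2, B1–B3, B3–B4, B2–B5, B1–B6, B3–B7, B7–B8

Each bag holds 3 vertices, so the decomposition has width 2, which upper-bounds the treewidth. On the other hand G contains the 3-clique {1, 6, 9}. A clique must lie in a single bag of any decomposition, so no decomposition can have width below 2. Hence tw(G) = 2 exactly.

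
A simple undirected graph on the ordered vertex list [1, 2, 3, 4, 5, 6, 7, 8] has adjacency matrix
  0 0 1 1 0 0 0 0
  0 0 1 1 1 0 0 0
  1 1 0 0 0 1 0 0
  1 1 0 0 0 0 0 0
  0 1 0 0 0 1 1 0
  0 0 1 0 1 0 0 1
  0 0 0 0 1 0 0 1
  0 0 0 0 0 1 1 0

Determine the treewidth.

2

A width-2 tree decomposition is:
Bags: B1 = {5, 7, 8}  B2 = {5, 6, 8}  B3 = {2, 5, 6}  B4 = {2, 3, 6}  B5 = {2, 3, 4}  B6 = {1, 3, 4}
Tree: B1–B2, B2–B3, B3–B4, B4–B5, B5–B6
The largest bag has 3 vertices, giving width 2; this decomposition certifies tw(G) ≤ 2. Since 7–8–6–5–7 is a cycle in G, G is not acyclic. Forests are exactly the graphs of treewidth ≤ 1, so tw(G) ≥ 2. Hence tw(G) = 2 exactly.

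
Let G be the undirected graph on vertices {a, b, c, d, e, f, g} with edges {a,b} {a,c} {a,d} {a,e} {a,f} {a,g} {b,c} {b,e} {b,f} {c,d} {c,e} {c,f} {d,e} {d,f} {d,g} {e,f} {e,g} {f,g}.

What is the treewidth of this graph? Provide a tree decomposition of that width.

Every bag has size at most 5, so the width is 5 − 1 = 4 and tw(G) ≤ 4. For the lower bound, the 5 vertices {a, d, e, f, g} are pairwise adjacent, and any tree decomposition puts a clique entirely inside one bag — forcing width ≥ 4. Combining the bounds, tw(G) = 4.

Treewidth 4.
Bags: B1 = {a, b, c, e, f}  B2 = {a, c, d, e, f}  B3 = {a, d, e, f, g}
Tree: B1–B2, B2–B3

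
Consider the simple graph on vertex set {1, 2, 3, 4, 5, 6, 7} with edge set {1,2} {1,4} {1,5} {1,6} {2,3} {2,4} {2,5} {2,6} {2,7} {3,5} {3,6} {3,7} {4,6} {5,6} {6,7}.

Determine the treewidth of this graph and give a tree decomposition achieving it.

Treewidth 3.
One optimal decomposition is:
Bags: B1 = {2, 3, 5, 6}  B2 = {1, 2, 5, 6}  B3 = {2, 3, 6, 7}  B4 = {1, 2, 4, 6}
Tree: B1–B2, B1–B3, B2–B4

Every bag has size at most 4, so the width is 4 − 1 = 3 and tw(G) ≤ 3. On the other hand G contains the 4-clique {1, 2, 4, 6}. A clique must lie in a single bag of any decomposition, so no decomposition can have width below 3. The upper and lower bounds meet at 3, so that is the treewidth.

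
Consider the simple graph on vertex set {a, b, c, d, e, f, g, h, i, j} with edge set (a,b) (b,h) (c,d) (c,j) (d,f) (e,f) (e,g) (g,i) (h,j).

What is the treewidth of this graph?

A width-1 tree decomposition is:
Bags: B1 = {a, b}  B2 = {b, h}  B3 = {h, j}  B4 = {c, j}  B5 = {c, d}  B6 = {d, f}  B7 = {e, f}  B8 = {e, g}  B9 = {g, i}
Tree: B1–B2, B2–B3, B3–B4, B4–B5, B5–B6, B6–B7, B7–B8, B8–B9
Each bag holds 2 vertices, so the decomposition has width 1, which upper-bounds the treewidth. Any graph with an edge has treewidth ≥ 1, and G has the edge a–b. The upper and lower bounds meet at 1, so that is the treewidth.

1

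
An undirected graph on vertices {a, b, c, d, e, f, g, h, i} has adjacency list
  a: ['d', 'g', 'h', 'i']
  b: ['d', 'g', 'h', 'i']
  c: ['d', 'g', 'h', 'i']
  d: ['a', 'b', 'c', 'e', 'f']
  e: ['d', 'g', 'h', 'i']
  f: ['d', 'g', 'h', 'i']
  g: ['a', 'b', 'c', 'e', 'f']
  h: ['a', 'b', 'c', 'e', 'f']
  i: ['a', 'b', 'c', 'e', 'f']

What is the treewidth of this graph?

4

A width-4 tree decomposition is:
Bags: B1 = {d, f, g, h, i}  B2 = {c, d, g, h, i}  B3 = {a, d, g, h, i}  B4 = {b, d, g, h, i}  B5 = {d, e, g, h, i}
Tree: B1–B2, B2–B3, B3–B4, B4–B5
Each bag holds 5 vertices, so the decomposition has width 4, which upper-bounds the treewidth. For the lower bound: the 5 vertex sets {d,f}, {c,h}, {a,i}, {g}, {b} are disjoint, each induces a connected subgraph, and every pair is joined by at least one edge of G. Contracting each set to a single vertex therefore yields K_{5} as a minor, and since treewidth is minor-monotone, tw(G) ≥ tw(K_{5}) = 4. The upper and lower bounds meet at 4, so that is the treewidth.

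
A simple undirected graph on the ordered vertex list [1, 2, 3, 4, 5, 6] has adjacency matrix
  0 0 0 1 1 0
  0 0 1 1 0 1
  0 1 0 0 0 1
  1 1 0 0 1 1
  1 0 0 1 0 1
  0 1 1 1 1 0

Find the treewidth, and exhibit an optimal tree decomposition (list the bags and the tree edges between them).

Each bag holds 3 vertices, so the decomposition has width 2, which upper-bounds the treewidth. Conversely, {2, 3, 6} is a clique of size 3, and the vertices of any clique must share a bag in every tree decomposition; so some bag has ≥ 3 vertices and tw(G) ≥ 2. The upper and lower bounds meet at 2, so that is the treewidth.

Treewidth 2.
Bags: B1 = {1, 4, 5}  B2 = {4, 5, 6}  B3 = {2, 4, 6}  B4 = {2, 3, 6}
Tree: B1–B2, B2–B3, B3–B4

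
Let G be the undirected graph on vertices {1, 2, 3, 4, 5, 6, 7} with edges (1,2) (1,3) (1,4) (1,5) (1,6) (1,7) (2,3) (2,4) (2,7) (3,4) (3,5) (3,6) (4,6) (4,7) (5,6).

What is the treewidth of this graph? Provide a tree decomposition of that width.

Every bag has size at most 4, so the width is 4 − 1 = 3 and tw(G) ≤ 3. Conversely, {1, 2, 3, 4} is a clique of size 4, and the vertices of any clique must share a bag in every tree decomposition; so some bag has ≥ 4 vertices and tw(G) ≥ 3. Hence tw(G) = 3 exactly.

Treewidth 3.
One optimal decomposition is:
Bags: B1 = {1, 2, 4, 7}  B2 = {1, 2, 3, 4}  B3 = {1, 3, 4, 6}  B4 = {1, 3, 5, 6}
Tree: B1–B2, B2–B3, B3–B4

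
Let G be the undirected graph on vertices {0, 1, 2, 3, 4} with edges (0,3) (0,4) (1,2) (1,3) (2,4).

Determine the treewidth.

A width-2 tree decomposition is:
Bags: B1 = {0, 3, 4}  B2 = {1, 3, 4}  B3 = {1, 2, 4}
Tree: B1–B2, B2–B3
The largest bag has 3 vertices, giving width 2; this decomposition certifies tw(G) ≤ 2. For the lower bound, G contains the cycle 4–0–3–1–2–4, so G is not a forest; only forests have treewidth ≤ 1, hence tw(G) ≥ 2. Combining the bounds, tw(G) = 2.

2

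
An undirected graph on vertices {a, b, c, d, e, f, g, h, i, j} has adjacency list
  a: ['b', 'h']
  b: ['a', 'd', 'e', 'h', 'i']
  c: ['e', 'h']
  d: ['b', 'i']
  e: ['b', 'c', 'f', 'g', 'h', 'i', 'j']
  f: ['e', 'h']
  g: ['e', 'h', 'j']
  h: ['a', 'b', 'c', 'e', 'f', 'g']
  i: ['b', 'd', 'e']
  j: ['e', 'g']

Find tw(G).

A width-2 tree decomposition is:
Bags: B1 = {b, e, h}  B2 = {e, f, h}  B3 = {e, g, h}  B4 = {c, e, h}  B5 = {a, b, h}  B6 = {e, g, j}  B7 = {b, e, i}  B8 = {b, d, i}
Tree: B1–B2, B1–B3, B3–B4, B1–B5, B3–B6, B1–B7, B7–B8
Every bag has size at most 3, so the width is 3 − 1 = 2 and tw(G) ≤ 2. Conversely, {b, d, i} is a clique of size 3, and the vertices of any clique must share a bag in every tree decomposition; so some bag has ≥ 3 vertices and tw(G) ≥ 2. The upper and lower bounds meet at 2, so that is the treewidth.

2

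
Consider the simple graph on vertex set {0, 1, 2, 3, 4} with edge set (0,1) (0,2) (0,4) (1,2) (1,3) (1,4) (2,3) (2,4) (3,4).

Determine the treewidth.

3

A width-3 tree decomposition is:
Bags: B1 = {1, 2, 3, 4}  B2 = {0, 1, 2, 4}
Tree: B1–B2
The largest bag has 4 vertices, giving width 3; this decomposition certifies tw(G) ≤ 3. For the lower bound, the 4 vertices {0, 1, 2, 4} are pairwise adjacent, and any tree decomposition puts a clique entirely inside one bag — forcing width ≥ 3. Hence tw(G) = 3 exactly.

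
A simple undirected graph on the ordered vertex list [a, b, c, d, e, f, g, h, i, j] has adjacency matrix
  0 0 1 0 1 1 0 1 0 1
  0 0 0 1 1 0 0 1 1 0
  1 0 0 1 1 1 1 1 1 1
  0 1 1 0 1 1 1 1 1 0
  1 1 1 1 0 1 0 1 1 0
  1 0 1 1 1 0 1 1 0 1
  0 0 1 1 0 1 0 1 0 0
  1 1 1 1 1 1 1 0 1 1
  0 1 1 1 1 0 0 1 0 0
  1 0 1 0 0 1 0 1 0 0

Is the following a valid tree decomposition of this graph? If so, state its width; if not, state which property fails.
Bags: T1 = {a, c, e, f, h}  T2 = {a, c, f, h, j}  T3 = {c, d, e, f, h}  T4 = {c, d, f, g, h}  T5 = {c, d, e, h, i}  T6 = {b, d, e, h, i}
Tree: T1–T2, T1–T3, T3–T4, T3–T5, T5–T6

Yes; width 4.

Every vertex of G appears in some bag (union = {a, b, c, d, e, f, g, h, i, j}); every edge is covered by a bag; and for each vertex v the set of bags containing v is connected in the bag tree. The decomposition is therefore valid. The largest bag has 5 vertices, so the width is 4.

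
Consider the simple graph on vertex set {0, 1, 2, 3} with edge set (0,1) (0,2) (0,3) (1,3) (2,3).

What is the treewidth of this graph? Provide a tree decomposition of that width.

Treewidth 2.
One such decomposition:
Bags: B1 = {0, 2, 3}  B2 = {0, 1, 3}
Tree: B1–B2

Each bag holds 3 vertices, so the decomposition has width 2, which upper-bounds the treewidth. Conversely, {0, 1, 3} is a clique of size 3, and the vertices of any clique must share a bag in every tree decomposition; so some bag has ≥ 3 vertices and tw(G) ≥ 2. The upper and lower bounds meet at 2, so that is the treewidth.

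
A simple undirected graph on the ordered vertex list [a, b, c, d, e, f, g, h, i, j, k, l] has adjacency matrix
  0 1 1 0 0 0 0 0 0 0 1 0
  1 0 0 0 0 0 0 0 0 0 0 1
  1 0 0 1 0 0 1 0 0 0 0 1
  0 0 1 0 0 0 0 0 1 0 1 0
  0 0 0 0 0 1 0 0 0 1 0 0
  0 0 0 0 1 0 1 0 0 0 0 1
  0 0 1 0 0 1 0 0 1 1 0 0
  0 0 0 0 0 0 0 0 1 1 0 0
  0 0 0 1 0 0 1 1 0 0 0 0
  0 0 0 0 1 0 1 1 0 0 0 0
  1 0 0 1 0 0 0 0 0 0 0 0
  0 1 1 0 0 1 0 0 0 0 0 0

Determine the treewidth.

A width-3 tree decomposition is:
Bags: B1 = {e, f, h, j}  B2 = {f, g, h, j}  B3 = {f, g, h, i}  B4 = {f, g, i, l}  B5 = {c, g, i, l}  B6 = {c, d, i, l}  B7 = {b, c, d, l}  B8 = {a, b, c, d}  B9 = {a, b, d, k}
Tree: B1–B2, B2–B3, B3–B4, B4–B5, B5–B6, B6–B7, B7–B8, B8–B9
The largest bag has 4 vertices, giving width 3; this decomposition certifies tw(G) ≤ 3. For the lower bound: the 4 vertex sets {e,h,j}, {f}, {g}, {c,d,i,l} are disjoint, each induces a connected subgraph, and every pair is joined by at least one edge of G. Contracting each set to a single vertex therefore yields K_{4} as a minor, and since treewidth is minor-monotone, tw(G) ≥ tw(K_{4}) = 3. Therefore the treewidth is 3.

3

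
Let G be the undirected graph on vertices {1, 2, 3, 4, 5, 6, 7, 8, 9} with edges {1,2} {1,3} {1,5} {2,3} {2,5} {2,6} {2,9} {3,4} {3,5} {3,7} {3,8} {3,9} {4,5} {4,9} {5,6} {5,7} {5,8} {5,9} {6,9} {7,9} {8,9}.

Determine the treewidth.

3

A width-3 tree decomposition is:
Bags: B1 = {3, 4, 5, 9}  B2 = {3, 5, 8, 9}  B3 = {2, 3, 5, 9}  B4 = {2, 5, 6, 9}  B5 = {3, 5, 7, 9}  B6 = {1, 2, 3, 5}
Tree: B1–B2, B1–B3, B3–B4, B1–B5, B3–B6
Each bag holds 4 vertices, so the decomposition has width 3, which upper-bounds the treewidth. For the lower bound, the 4 vertices {1, 2, 3, 5} are pairwise adjacent, and any tree decomposition puts a clique entirely inside one bag — forcing width ≥ 3. The upper and lower bounds meet at 3, so that is the treewidth.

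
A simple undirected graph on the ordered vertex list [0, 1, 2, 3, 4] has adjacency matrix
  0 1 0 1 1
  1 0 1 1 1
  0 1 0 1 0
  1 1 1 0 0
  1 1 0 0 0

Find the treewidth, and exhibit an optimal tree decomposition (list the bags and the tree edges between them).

Each bag holds 3 vertices, so the decomposition has width 2, which upper-bounds the treewidth. On the other hand G contains the 3-clique {0, 1, 3}. A clique must lie in a single bag of any decomposition, so no decomposition can have width below 2. Combining the bounds, tw(G) = 2.

Treewidth 2.
One such decomposition:
Bags: B1 = {0, 1, 4}  B2 = {0, 1, 3}  B3 = {1, 2, 3}
Tree: B1–B2, B2–B3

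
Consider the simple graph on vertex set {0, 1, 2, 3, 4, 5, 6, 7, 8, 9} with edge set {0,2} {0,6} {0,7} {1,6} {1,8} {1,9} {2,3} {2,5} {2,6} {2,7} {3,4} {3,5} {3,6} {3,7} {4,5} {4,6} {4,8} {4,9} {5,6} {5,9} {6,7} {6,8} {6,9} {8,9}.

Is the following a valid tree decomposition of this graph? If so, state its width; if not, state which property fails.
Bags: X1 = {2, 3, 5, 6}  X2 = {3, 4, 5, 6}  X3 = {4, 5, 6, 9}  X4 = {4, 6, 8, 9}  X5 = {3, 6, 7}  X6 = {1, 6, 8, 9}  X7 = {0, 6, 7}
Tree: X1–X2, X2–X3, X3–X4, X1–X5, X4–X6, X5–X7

No — edge (2,7) lies in no bag.

A tree decomposition must satisfy three properties: every vertex lies in some bag; for every edge, both endpoints lie together in some bag; and for every vertex, the bags containing it form a connected subtree. Here edge (2,7) lies in no bag, so the decomposition is invalid.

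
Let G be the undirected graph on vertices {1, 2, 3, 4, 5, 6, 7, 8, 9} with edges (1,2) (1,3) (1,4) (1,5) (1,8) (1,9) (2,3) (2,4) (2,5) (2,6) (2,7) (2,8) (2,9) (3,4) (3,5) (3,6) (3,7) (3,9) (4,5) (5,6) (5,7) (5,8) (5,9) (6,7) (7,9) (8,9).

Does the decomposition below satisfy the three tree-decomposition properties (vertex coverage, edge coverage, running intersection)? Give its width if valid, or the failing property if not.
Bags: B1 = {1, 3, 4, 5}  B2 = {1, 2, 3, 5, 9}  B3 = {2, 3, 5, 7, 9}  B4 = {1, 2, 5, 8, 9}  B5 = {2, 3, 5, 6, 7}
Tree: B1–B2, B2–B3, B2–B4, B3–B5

No — edge (2,4) lies in no bag.

A tree decomposition must satisfy three properties: every vertex lies in some bag; for every edge, both endpoints lie together in some bag; and for every vertex, the bags containing it form a connected subtree. Here edge (2,4) lies in no bag, so the decomposition is invalid.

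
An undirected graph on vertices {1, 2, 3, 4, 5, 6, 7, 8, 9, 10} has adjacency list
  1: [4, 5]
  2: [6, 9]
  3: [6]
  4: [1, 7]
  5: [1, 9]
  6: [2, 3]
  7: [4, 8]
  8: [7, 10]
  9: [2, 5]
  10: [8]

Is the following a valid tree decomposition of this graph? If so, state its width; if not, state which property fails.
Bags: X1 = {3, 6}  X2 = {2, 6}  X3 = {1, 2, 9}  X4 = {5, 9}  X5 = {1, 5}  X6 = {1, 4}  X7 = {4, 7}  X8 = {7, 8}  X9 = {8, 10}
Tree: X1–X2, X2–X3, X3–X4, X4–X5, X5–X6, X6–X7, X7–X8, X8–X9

A tree decomposition must satisfy three properties: every vertex lies in some bag; for every edge, both endpoints lie together in some bag; and for every vertex, the bags containing it form a connected subtree. Here bags containing vertex 1 are not connected in the tree, so the decomposition is invalid.

No — bags containing vertex 1 are not connected in the tree.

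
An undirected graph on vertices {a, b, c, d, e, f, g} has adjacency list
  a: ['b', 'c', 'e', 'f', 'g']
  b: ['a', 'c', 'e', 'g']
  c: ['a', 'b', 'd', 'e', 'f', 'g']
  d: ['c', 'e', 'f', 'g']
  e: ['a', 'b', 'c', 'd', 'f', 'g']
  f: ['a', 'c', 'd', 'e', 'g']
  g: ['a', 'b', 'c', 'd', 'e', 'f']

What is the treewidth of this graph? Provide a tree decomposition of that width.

Treewidth 4.
One optimal decomposition is:
Bags: B1 = {a, c, e, f, g}  B2 = {c, d, e, f, g}  B3 = {a, b, c, e, g}
Tree: B1–B2, B1–B3

The largest bag has 5 vertices, giving width 4; this decomposition certifies tw(G) ≤ 4. Conversely, {c, d, e, f, g} is a clique of size 5, and the vertices of any clique must share a bag in every tree decomposition; so some bag has ≥ 5 vertices and tw(G) ≥ 4. The upper and lower bounds meet at 4, so that is the treewidth.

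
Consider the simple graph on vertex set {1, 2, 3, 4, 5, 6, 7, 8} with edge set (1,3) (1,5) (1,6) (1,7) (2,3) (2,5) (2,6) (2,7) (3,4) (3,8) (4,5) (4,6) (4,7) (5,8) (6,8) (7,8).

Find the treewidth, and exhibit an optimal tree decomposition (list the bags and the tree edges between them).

Treewidth 4.
One such decomposition:
Bags: B1 = {1, 2, 4, 5, 8}  B2 = {1, 2, 4, 7, 8}  B3 = {1, 2, 4, 6, 8}  B4 = {1, 2, 3, 4, 8}
Tree: B1–B2, B2–B3, B3–B4

Every bag has size at most 5, so the width is 5 − 1 = 4 and tw(G) ≤ 4. For the lower bound: the 5 vertex sets {5,8}, {2,7}, {4,6}, {1}, {3} are disjoint, each induces a connected subgraph, and every pair is joined by at least one edge of G. Contracting each set to a single vertex therefore yields K_{5} as a minor, and since treewidth is minor-monotone, tw(G) ≥ tw(K_{5}) = 4. Combining the bounds, tw(G) = 4.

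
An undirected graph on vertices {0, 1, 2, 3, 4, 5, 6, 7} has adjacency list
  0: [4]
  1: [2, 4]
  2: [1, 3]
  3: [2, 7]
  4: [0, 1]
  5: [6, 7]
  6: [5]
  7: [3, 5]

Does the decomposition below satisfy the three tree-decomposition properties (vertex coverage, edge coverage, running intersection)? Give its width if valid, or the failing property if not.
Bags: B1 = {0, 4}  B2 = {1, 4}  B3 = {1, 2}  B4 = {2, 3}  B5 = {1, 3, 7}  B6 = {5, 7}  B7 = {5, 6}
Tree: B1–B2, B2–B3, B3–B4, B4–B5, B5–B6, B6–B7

No — bags containing vertex 1 are not connected in the tree.

A tree decomposition must satisfy three properties: every vertex lies in some bag; for every edge, both endpoints lie together in some bag; and for every vertex, the bags containing it form a connected subtree. Here bags containing vertex 1 are not connected in the tree, so the decomposition is invalid.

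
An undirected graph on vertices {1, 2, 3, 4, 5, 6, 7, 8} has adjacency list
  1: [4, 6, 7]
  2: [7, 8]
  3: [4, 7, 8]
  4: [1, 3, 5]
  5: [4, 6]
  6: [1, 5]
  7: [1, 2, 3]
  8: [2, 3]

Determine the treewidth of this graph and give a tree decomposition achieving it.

Every bag has size at most 3, so the width is 3 − 1 = 2 and tw(G) ≤ 2. Since 2–8–3–7–2 is a cycle in G, G is not acyclic. Forests are exactly the graphs of treewidth ≤ 1, so tw(G) ≥ 2. Therefore the treewidth is 2.

Treewidth 2.
Bags: B1 = {2, 7, 8}  B2 = {3, 7, 8}  B3 = {1, 3, 7}  B4 = {1, 3, 4}  B5 = {1, 4, 6}  B6 = {4, 5, 6}
Tree: B1–B2, B2–B3, B3–B4, B4–B5, B5–B6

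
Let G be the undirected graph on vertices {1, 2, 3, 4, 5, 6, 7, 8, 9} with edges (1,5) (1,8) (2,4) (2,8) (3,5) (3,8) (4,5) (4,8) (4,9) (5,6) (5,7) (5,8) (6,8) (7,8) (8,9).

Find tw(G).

2

A width-2 tree decomposition is:
Bags: B1 = {3, 5, 8}  B2 = {5, 6, 8}  B3 = {4, 5, 8}  B4 = {1, 5, 8}  B5 = {4, 8, 9}  B6 = {5, 7, 8}  B7 = {2, 4, 8}
Tree: B1–B2, B2–B3, B2–B4, B3–B5, B2–B6, B3–B7
Every bag has size at most 3, so the width is 3 − 1 = 2 and tw(G) ≤ 2. On the other hand G contains the 3-clique {4, 8, 9}. A clique must lie in a single bag of any decomposition, so no decomposition can have width below 2. Combining the bounds, tw(G) = 2.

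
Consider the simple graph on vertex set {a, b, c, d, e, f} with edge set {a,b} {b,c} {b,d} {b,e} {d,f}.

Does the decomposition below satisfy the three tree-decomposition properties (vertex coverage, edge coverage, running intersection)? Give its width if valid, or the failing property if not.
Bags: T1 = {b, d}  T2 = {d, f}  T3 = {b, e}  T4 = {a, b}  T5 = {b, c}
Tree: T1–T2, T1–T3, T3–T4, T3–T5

Yes; width 1.

Checking the three conditions: (i) the bags cover all of {a, b, c, d, e, f}; (ii) for each edge, some bag contains both endpoints; (iii) the bags containing any fixed vertex form a subtree. All hold, so the decomposition is valid with width 2 − 1 = 1.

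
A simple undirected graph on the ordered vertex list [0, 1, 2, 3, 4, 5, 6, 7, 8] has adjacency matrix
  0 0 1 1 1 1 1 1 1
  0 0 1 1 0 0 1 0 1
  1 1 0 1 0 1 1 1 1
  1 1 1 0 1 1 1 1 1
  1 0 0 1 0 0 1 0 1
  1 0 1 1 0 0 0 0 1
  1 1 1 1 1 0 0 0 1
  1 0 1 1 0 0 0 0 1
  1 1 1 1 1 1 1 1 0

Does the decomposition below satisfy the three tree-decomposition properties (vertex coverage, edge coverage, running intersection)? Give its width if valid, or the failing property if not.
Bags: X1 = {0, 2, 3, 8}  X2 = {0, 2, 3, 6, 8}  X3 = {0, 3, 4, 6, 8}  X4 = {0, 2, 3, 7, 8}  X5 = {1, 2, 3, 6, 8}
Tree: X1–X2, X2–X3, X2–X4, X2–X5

No — vertex 5 appears in no bag.

A tree decomposition must satisfy three properties: every vertex lies in some bag; for every edge, both endpoints lie together in some bag; and for every vertex, the bags containing it form a connected subtree. Here vertex 5 appears in no bag, so the decomposition is invalid.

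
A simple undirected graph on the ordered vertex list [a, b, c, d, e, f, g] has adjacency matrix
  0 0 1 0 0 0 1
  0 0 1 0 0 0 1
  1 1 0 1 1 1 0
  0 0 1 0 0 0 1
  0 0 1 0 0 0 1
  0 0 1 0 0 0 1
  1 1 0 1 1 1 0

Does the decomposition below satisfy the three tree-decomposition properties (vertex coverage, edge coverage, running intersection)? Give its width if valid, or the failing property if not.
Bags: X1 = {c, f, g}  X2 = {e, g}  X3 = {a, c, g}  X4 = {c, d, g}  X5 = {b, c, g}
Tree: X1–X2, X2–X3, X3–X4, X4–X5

No — edge (c,e) lies in no bag.

A tree decomposition must satisfy three properties: every vertex lies in some bag; for every edge, both endpoints lie together in some bag; and for every vertex, the bags containing it form a connected subtree. Here edge (c,e) lies in no bag, so the decomposition is invalid.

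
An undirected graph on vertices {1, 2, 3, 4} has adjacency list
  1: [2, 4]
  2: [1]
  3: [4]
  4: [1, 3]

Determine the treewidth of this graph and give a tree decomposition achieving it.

Treewidth 1.
Bags: B1 = {1, 4}  B2 = {3, 4}  B3 = {1, 2}
Tree: B1–B2, B1–B3

Each bag holds 2 vertices, so the decomposition has width 1, which upper-bounds the treewidth. Any graph with an edge has treewidth ≥ 1, and G has the edge 4–1. Therefore the treewidth is 1.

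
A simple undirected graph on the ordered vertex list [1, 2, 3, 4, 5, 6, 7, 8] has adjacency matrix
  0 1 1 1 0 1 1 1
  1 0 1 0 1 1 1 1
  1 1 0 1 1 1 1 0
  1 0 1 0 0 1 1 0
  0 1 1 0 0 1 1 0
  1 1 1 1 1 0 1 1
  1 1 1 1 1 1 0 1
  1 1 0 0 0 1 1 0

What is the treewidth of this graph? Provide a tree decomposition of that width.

Treewidth 4.
Bags: B1 = {1, 2, 6, 7, 8}  B2 = {1, 2, 3, 6, 7}  B3 = {2, 3, 5, 6, 7}  B4 = {1, 3, 4, 6, 7}
Tree: B1–B2, B2–B3, B2–B4

Every bag has size at most 5, so the width is 5 − 1 = 4 and tw(G) ≤ 4. Conversely, {1, 2, 6, 7, 8} is a clique of size 5, and the vertices of any clique must share a bag in every tree decomposition; so some bag has ≥ 5 vertices and tw(G) ≥ 4. Combining the bounds, tw(G) = 4.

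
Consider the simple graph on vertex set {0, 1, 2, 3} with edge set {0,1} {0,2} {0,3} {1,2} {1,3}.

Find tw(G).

2

A width-2 tree decomposition is:
Bags: B1 = {0, 1, 2}  B2 = {0, 1, 3}
Tree: B1–B2
The largest bag has 3 vertices, giving width 2; this decomposition certifies tw(G) ≤ 2. Conversely, {0, 1, 2} is a clique of size 3, and the vertices of any clique must share a bag in every tree decomposition; so some bag has ≥ 3 vertices and tw(G) ≥ 2. Therefore the treewidth is 2.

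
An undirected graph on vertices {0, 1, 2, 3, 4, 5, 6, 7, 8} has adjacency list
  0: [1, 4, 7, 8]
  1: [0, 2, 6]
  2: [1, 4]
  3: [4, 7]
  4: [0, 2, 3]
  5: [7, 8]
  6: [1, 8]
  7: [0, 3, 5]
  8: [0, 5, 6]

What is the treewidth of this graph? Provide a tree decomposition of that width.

Treewidth 3.
Bags: B1 = {5, 6, 7, 8}  B2 = {0, 6, 7, 8}  B3 = {0, 1, 6, 7}  B4 = {0, 1, 3, 7}  B5 = {0, 1, 3, 4}  B6 = {1, 2, 3, 4}
Tree: B1–B2, B2–B3, B3–B4, B4–B5, B5–B6

Every bag has size at most 4, so the width is 4 − 1 = 3 and tw(G) ≤ 3. For the lower bound: the 4 vertex sets {5,6,8}, {7}, {0}, {1,2,3,4} are disjoint, each induces a connected subgraph, and every pair is joined by at least one edge of G. Contracting each set to a single vertex therefore yields K_{4} as a minor, and since treewidth is minor-monotone, tw(G) ≥ tw(K_{4}) = 3. The upper and lower bounds meet at 3, so that is the treewidth.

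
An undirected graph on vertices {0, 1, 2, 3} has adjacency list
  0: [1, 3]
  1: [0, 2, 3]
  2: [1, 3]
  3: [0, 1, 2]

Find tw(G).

2

A width-2 tree decomposition is:
Bags: B1 = {0, 1, 3}  B2 = {1, 2, 3}
Tree: B1–B2
Every bag has size at most 3, so the width is 3 − 1 = 2 and tw(G) ≤ 2. Conversely, {0, 1, 3} is a clique of size 3, and the vertices of any clique must share a bag in every tree decomposition; so some bag has ≥ 3 vertices and tw(G) ≥ 2. The upper and lower bounds meet at 2, so that is the treewidth.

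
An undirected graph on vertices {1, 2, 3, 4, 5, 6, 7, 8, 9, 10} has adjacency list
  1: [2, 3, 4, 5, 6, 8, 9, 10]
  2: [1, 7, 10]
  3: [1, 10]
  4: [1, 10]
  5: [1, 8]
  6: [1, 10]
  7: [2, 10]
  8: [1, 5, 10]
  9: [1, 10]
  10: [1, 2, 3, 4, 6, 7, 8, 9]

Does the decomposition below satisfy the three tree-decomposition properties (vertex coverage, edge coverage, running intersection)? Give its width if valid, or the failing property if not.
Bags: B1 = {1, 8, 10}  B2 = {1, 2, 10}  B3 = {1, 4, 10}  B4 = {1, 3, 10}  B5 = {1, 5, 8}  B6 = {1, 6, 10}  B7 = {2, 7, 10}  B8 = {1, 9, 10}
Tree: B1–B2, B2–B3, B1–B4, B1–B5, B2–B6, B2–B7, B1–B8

Yes; width 2.

Every vertex of G appears in some bag (union = {1, 2, 3, 4, 5, 6, 7, 8, 9, 10}); every edge is covered by a bag; and for each vertex v the set of bags containing v is connected in the bag tree. The decomposition is therefore valid. The largest bag has 3 vertices, so the width is 2.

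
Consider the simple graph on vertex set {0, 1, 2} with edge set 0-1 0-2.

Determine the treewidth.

1

A width-1 tree decomposition is:
Bags: B1 = {0, 1}  B2 = {0, 2}
Tree: B1–B2
The largest bag has 2 vertices, giving width 1; this decomposition certifies tw(G) ≤ 1. G has an edge, so its treewidth is at least 1. Therefore the treewidth is 1.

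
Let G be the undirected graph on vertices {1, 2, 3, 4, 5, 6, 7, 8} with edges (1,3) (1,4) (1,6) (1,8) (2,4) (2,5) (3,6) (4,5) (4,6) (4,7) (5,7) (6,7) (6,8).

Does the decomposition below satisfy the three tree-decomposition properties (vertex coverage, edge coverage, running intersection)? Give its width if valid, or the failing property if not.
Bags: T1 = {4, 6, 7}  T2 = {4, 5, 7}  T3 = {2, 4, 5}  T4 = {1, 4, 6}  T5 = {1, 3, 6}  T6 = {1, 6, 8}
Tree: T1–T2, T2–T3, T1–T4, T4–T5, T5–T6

Every vertex of G appears in some bag (union = {1, 2, 3, 4, 5, 6, 7, 8}); every edge is covered by a bag; and for each vertex v the set of bags containing v is connected in the bag tree. The decomposition is therefore valid. The largest bag has 3 vertices, so the width is 2.

Yes; width 2.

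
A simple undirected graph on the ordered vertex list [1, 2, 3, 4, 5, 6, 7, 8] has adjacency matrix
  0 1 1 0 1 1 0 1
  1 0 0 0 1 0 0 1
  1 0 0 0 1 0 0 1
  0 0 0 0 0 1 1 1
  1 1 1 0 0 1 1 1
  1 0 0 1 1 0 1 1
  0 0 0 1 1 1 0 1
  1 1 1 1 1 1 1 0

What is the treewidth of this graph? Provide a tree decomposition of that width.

Every bag has size at most 4, so the width is 4 − 1 = 3 and tw(G) ≤ 3. For the lower bound, the 4 vertices {4, 6, 7, 8} are pairwise adjacent, and any tree decomposition puts a clique entirely inside one bag — forcing width ≥ 3. Hence tw(G) = 3 exactly.

Treewidth 3.
One optimal decomposition is:
Bags: B1 = {1, 3, 5, 8}  B2 = {1, 5, 6, 8}  B3 = {5, 6, 7, 8}  B4 = {1, 2, 5, 8}  B5 = {4, 6, 7, 8}
Tree: B1–B2, B2–B3, B2–B4, B3–B5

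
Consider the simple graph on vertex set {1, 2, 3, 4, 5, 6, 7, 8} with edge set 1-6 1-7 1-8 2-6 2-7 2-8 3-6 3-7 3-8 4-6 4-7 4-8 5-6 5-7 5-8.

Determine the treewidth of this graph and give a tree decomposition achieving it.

The largest bag has 4 vertices, giving width 3; this decomposition certifies tw(G) ≤ 3. For the lower bound: the 4 vertex sets {2,6}, {3,8}, {7}, {1} are disjoint, each induces a connected subgraph, and every pair is joined by at least one edge of G. Contracting each set to a single vertex therefore yields K_{4} as a minor, and since treewidth is minor-monotone, tw(G) ≥ tw(K_{4}) = 3. Hence tw(G) = 3 exactly.

Treewidth 3.
One optimal decomposition is:
Bags: B1 = {2, 6, 7, 8}  B2 = {3, 6, 7, 8}  B3 = {1, 6, 7, 8}  B4 = {5, 6, 7, 8}  B5 = {4, 6, 7, 8}
Tree: B1–B2, B2–B3, B3–B4, B4–B5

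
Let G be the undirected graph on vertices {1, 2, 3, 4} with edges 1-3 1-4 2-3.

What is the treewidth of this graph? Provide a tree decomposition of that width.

The largest bag has 2 vertices, giving width 1; this decomposition certifies tw(G) ≤ 1. Since G has at least one edge (e.g. 4–1), it is not an edgeless graph, so tw(G) ≥ 1. Hence tw(G) = 1 exactly.

Treewidth 1.
Bags: B1 = {1, 4}  B2 = {1, 3}  B3 = {2, 3}
Tree: B1–B2, B2–B3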